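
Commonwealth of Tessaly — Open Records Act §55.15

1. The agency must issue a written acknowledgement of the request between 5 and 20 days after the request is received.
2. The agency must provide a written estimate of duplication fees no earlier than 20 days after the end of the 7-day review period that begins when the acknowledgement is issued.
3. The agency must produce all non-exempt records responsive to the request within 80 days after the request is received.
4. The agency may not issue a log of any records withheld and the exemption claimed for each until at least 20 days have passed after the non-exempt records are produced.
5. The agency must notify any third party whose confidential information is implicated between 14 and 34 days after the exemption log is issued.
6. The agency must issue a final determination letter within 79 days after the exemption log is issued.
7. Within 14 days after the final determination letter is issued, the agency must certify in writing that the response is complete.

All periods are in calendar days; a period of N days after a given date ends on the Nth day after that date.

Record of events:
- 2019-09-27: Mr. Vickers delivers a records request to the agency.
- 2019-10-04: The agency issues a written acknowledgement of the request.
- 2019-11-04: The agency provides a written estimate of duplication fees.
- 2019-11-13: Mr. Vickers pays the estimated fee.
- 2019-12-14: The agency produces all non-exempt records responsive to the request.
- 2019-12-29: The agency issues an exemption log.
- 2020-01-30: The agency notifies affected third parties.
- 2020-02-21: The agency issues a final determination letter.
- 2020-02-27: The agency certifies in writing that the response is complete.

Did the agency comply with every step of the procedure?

Step 1: the window is 5–20 days after 2019-09-27 (when the request is received), so 2019-10-02 through 2019-10-17; done 2019-10-04 — within the window.
Step 2: the earliest permitted date is 20 days after 2019-10-11 (end of the 7-day review period, which began when the acknowledgement is issued on 2019-10-04), i.e. 2019-10-31; 2019-11-04 is on or after that date.
Step 3: 80 days after 2019-09-27 (when the request is received) is 2019-12-16; 2019-12-14 is within that limit.
Step 4: the earliest permitted date is 20 days after 2019-12-14 (when the non-exempt records are produced), i.e. 2020-01-03; done 2019-12-29 — 5 days too early.

No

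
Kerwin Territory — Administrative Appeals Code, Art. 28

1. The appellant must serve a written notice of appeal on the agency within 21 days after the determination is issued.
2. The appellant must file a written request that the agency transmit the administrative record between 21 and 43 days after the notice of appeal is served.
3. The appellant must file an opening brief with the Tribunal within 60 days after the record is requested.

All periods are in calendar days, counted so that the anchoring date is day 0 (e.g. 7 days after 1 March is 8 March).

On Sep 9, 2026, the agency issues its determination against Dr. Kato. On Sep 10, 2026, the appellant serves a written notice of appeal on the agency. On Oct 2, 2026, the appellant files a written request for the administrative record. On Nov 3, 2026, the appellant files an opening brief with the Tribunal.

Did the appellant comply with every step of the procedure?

Step 1 — counting 21 days from Sep 9, 2026 (when the determination is issued) gives a deadline of Sep 30, 2026; Sep 10, 2026 is within that limit.
Step 2 — 21 and 43 days from Sep 10, 2026 (when the notice of appeal is served) are Oct 1, 2026 and Oct 23, 2026 respectively; Oct 2, 2026 falls inside that range.
Step 3 — counting 60 days from Oct 2, 2026 (when the record is requested) gives a deadline of Dec 1, 2026; done Nov 3, 2026 — timely.

Yes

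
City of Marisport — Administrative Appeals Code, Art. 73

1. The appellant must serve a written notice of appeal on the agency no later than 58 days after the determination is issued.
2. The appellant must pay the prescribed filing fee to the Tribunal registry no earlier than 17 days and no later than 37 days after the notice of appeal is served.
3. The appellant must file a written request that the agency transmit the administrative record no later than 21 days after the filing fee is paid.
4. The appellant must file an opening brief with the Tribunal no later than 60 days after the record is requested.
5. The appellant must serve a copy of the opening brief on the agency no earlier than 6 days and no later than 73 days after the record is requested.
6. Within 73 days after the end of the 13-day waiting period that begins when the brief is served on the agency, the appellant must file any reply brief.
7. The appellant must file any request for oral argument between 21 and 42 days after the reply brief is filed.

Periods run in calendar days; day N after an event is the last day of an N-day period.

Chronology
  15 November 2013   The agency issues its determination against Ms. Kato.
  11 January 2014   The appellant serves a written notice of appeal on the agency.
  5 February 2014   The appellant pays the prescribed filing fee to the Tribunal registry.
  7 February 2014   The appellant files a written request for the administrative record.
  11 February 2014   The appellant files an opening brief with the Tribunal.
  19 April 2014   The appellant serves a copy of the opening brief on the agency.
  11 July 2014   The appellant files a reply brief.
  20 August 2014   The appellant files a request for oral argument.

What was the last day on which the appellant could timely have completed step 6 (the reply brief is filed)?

14 July 2014

The brief is served on the agency on 19 April 2014; the 13-day waiting period therefore ends 2 May 2014, and step 6 runs from that date. 73 days after 2 May 2014 is 14 July 2014.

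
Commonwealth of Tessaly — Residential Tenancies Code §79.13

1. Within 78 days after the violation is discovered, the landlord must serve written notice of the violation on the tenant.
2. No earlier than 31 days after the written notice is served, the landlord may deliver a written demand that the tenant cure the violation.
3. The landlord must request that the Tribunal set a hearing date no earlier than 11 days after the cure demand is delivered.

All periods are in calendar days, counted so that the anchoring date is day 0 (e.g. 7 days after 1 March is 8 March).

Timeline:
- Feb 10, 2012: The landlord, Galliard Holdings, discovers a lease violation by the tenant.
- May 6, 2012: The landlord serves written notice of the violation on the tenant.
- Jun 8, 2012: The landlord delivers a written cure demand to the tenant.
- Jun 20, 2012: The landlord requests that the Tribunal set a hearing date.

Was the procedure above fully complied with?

No

Step 1 — counting 78 days from Feb 10, 2012 (when the violation is discovered) gives a deadline of Apr 28, 2012; not done until May 6, 2012, 8 days after the deadline.
The analysis stops there.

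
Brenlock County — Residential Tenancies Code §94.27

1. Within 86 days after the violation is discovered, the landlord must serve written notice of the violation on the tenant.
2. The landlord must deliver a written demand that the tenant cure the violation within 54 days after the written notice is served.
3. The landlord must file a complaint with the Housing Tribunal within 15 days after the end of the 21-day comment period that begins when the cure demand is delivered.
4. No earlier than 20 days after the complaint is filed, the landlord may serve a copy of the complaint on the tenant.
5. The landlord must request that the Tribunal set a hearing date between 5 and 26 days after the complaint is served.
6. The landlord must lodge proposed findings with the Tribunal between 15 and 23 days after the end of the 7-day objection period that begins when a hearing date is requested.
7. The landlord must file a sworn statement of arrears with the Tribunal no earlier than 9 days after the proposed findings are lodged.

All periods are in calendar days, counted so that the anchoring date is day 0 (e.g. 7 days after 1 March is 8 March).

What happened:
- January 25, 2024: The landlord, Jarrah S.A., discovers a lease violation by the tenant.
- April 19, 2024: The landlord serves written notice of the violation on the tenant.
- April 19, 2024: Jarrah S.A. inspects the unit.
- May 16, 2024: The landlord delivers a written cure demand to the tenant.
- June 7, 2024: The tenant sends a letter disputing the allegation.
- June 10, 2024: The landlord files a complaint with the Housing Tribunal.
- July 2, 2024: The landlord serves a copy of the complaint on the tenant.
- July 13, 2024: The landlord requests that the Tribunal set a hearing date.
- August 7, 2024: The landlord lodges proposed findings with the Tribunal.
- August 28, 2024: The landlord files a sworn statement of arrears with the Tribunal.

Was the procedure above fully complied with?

Yes

Step 1 — counting 86 days from January 25, 2024 (when the violation is discovered) gives a deadline of April 20, 2024; done April 19, 2024 — timely.
Step 2 — counting 54 days from April 19, 2024 (when the written notice is served) gives a deadline of June 12, 2024; May 16, 2024 is within that limit.
Step 3 — counting 15 days from June 6, 2024 (end of the 21-day comment period, which began when the cure demand is delivered on May 16, 2024) gives a deadline of June 21, 2024; done June 10, 2024 — timely.
Step 4 — must wait 20 days from June 10, 2024 (when the complaint is filed), so not before June 30, 2024; done July 2, 2024, after the minimum wait.
Step 5 — 5 and 26 days from July 2, 2024 (when the complaint is served) are July 7, 2024 and July 28, 2024 respectively; done July 13, 2024, which is between those dates.
Step 6 — 15 and 23 days from July 20, 2024 (end of the 7-day objection period, which began when a hearing date is requested on July 13, 2024) are August 4, 2024 and August 12, 2024 respectively; done August 7, 2024, which is between those dates.
Step 7 — must wait 9 days from August 7, 2024 (when the proposed findings are lodged), so not before August 16, 2024; done August 28, 2024, after the minimum wait.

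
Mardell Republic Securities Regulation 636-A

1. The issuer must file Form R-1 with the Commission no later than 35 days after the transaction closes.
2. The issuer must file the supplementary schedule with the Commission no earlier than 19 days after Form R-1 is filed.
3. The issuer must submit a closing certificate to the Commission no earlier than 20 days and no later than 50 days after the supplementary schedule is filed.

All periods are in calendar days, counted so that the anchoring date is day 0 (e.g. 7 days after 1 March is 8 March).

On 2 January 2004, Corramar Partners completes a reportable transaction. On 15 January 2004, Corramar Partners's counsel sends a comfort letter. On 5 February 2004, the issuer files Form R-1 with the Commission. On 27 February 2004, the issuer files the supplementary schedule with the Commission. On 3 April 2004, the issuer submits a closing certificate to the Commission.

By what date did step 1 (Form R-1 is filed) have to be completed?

6 February 2004

Step 1 runs from 2 January 2004, when the transaction closes. 35 days after 2 January 2004 is 6 February 2004.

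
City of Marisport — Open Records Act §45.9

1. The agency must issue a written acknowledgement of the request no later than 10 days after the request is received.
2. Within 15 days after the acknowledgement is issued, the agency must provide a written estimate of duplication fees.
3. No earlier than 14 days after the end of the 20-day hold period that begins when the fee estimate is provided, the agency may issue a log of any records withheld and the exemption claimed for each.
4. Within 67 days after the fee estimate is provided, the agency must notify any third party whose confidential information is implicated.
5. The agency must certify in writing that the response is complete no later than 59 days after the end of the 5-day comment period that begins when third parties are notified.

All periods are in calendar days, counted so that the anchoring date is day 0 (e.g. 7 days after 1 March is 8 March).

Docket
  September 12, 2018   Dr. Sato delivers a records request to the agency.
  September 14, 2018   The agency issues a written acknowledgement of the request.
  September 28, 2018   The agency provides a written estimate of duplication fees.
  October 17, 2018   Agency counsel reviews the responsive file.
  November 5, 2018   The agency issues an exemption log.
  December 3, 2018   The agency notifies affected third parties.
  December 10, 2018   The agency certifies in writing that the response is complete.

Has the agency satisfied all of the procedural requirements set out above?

Yes

Step 1 — counting 10 days from September 12, 2018 (when the request is received) gives a deadline of September 22, 2018; completed September 14, 2018, before the deadline.
Step 2 — counting 15 days from September 14, 2018 (when the acknowledgement is issued) gives a deadline of September 29, 2018; completed September 28, 2018, before the deadline.
Step 3 — must wait 14 days from October 18, 2018 (end of the 20-day hold period, which began when the fee estimate is provided on September 28, 2018), so not before November 1, 2018; November 5, 2018 is on or after that date.
Step 4 — counting 67 days from September 28, 2018 (when the fee estimate is provided) gives a deadline of December 4, 2018; completed December 3, 2018, before the deadline.
Step 5 — counting 59 days from December 8, 2018 (end of the 5-day comment period, which began when third parties are notified on December 3, 2018) gives a deadline of February 5, 2019; completed December 10, 2018, before the deadline.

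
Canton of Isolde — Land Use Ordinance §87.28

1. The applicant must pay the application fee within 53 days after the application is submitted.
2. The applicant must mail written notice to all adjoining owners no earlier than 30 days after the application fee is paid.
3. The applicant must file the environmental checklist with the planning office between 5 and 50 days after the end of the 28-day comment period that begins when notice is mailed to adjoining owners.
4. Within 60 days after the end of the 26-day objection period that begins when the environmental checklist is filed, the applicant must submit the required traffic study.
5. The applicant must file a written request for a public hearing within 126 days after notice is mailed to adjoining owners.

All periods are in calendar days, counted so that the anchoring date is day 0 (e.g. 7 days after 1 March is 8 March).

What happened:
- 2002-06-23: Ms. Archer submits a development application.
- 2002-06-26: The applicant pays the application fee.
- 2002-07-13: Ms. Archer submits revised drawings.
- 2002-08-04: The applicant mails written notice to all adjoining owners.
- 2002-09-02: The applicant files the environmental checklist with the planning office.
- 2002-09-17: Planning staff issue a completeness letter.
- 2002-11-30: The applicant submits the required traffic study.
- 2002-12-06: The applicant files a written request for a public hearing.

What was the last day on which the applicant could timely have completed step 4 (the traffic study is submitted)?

2002-11-27

The environmental checklist is filed on 2002-09-02; the 26-day objection period therefore ends 2002-09-28, and step 4 runs from that date. 60 days after 2002-09-28 is 2002-11-27.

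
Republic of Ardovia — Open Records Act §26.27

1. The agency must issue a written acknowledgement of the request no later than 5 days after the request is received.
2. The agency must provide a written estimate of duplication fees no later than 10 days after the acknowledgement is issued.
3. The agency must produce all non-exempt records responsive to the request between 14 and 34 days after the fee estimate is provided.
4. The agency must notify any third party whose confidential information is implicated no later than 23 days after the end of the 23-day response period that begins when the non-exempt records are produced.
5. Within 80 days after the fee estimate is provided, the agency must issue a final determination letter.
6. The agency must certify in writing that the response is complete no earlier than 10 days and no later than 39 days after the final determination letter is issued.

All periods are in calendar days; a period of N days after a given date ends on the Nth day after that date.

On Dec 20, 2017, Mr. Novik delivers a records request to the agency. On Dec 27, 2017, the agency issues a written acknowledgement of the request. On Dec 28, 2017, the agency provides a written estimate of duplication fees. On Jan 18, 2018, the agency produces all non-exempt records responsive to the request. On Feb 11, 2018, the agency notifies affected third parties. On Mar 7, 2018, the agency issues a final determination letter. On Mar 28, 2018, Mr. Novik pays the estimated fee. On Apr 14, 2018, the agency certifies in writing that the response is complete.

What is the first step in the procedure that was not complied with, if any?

Step 1

Step 1 — counting 5 days from Dec 20, 2017 (when the request is received) gives a deadline of Dec 25, 2017; not done until Dec 27, 2017, 2 days after the deadline.
That is the first point of non-compliance.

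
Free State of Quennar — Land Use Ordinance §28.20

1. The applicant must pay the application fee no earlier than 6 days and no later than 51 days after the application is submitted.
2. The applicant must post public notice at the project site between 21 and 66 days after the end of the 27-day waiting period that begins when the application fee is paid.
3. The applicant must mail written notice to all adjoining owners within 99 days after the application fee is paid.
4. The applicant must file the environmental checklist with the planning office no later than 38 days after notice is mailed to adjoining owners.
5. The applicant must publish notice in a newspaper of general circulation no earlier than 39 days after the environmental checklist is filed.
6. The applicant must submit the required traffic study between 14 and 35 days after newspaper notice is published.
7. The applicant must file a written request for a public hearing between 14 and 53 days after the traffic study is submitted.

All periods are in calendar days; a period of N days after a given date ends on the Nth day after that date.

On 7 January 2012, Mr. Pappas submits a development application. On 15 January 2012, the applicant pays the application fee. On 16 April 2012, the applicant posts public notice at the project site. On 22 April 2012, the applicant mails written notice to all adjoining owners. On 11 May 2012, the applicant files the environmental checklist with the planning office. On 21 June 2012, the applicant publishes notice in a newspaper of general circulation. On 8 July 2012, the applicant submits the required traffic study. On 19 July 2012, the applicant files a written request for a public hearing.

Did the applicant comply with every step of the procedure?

No

Step 1 — 6 and 51 days from 7 January 2012 (when the application is submitted) are 13 January 2012 and 27 February 2012 respectively; done 15 January 2012, which is between those dates.
Step 2 — 21 and 66 days from 11 February 2012 (end of the 27-day waiting period, which began when the application fee is paid on 15 January 2012) are 3 March 2012 and 17 April 2012 respectively; done 16 April 2012, which is between those dates.
Step 3 — counting 99 days from 15 January 2012 (when the application fee is paid) gives a deadline of 23 April 2012; completed 22 April 2012, before the deadline.
Step 4 — counting 38 days from 22 April 2012 (when notice is mailed to adjoining owners) gives a deadline of 30 May 2012; 11 May 2012 is within that limit.
Step 5 — must wait 39 days from 11 May 2012 (when the environmental checklist is filed), so not before 19 June 2012; done 21 June 2012 — permitted.
Step 6 — 14 and 35 days from 21 June 2012 (when newspaper notice is published) are 5 July 2012 and 26 July 2012 respectively; done 8 July 2012 — within the window.
Step 7 — 14 and 53 days from 8 July 2012 (when the traffic study is submitted) are 22 July 2012 and 30 August 2012 respectively; done 19 July 2012 — 3 days before the window opened.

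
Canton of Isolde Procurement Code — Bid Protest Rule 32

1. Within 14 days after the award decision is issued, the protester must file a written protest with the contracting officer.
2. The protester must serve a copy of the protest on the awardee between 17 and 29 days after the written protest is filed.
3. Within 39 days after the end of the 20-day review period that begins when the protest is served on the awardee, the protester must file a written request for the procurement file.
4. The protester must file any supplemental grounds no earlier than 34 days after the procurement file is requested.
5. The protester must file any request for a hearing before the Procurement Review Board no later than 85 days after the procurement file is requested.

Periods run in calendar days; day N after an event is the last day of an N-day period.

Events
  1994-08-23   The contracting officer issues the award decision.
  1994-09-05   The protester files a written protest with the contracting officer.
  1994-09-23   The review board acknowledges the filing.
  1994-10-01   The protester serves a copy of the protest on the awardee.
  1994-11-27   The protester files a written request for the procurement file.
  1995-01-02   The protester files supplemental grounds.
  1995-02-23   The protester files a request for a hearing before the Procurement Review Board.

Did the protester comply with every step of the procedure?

No

(1) due by 1994-08-23 + 14 days = 1994-09-06; 1994-09-05 is within that limit.
(2) the permitted window runs from 1994-09-05 + 17 = 1994-09-22 to 1994-09-05 + 29 = 1994-10-04; done 1994-10-01, which is between those dates.
(3) due by 1994-10-21 + 39 days = 1994-11-29; 1994-11-27 is within that limit.
(4) permitted from 1994-11-27 + 34 days = 1994-12-31 onward; 1995-01-02 is on or after that date.
(5) due by 1994-11-27 + 85 days = 1995-02-20; done 1995-02-23 — 3 days late.
The procedure was therefore not followed at step 5.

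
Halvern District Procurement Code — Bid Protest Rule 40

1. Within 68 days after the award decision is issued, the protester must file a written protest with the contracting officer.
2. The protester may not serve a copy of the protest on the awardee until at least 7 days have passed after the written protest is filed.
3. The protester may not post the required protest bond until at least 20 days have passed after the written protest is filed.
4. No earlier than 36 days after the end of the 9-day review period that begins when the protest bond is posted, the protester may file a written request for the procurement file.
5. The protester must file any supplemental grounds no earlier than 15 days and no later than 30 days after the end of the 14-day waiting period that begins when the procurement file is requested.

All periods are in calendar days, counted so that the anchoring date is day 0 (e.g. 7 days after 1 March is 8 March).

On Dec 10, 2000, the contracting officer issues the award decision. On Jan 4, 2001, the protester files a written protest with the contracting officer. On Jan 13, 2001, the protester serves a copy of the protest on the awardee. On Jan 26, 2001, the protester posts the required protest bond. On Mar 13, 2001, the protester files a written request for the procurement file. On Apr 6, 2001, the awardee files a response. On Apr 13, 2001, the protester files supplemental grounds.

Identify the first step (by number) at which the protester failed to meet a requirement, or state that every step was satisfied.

(1) due by Dec 10, 2000 + 68 days = Feb 16, 2001; completed Jan 4, 2001, before the deadline.
(2) permitted from Jan 4, 2001 + 7 days = Jan 11, 2001 onward; done Jan 13, 2001 — permitted.
(3) permitted from Jan 4, 2001 + 20 days = Jan 24, 2001 onward; done Jan 26, 2001, after the minimum wait.
(4) permitted from Feb 4, 2001 + 36 days = Mar 12, 2001 onward; done Mar 13, 2001, after the minimum wait.
(5) the permitted window runs from Mar 27, 2001 + 15 = Apr 11, 2001 to Mar 27, 2001 + 30 = Apr 26, 2001; Apr 13, 2001 falls inside that range.

None — every step was satisfied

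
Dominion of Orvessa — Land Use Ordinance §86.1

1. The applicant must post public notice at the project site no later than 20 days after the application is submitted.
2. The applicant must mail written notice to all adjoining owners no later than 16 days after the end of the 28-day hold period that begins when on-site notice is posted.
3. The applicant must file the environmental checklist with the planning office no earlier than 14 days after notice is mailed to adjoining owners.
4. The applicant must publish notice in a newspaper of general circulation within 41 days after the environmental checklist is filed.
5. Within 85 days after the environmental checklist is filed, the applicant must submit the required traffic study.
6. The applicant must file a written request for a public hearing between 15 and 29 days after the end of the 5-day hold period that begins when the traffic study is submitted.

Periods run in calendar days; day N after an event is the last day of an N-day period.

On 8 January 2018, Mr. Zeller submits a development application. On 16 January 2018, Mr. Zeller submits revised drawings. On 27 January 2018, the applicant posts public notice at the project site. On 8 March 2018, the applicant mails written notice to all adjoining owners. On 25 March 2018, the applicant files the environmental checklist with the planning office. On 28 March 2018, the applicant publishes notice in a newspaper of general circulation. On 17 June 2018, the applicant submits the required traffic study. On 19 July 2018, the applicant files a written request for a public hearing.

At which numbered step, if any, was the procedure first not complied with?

None — every step was satisfied

Step 1: 20 days after 8 January 2018 (when the application is submitted) is 28 January 2018; completed 27 January 2018, before the deadline.
Step 2: 16 days after 24 February 2018 (end of the 28-day hold period, which began when on-site notice is posted on 27 January 2018) is 12 March 2018; 8 March 2018 is within that limit.
Step 3: the earliest permitted date is 14 days after 8 March 2018 (when notice is mailed to adjoining owners), i.e. 22 March 2018; done 25 March 2018 — permitted.
Step 4: 41 days after 25 March 2018 (when the environmental checklist is filed) is 5 May 2018; done 28 March 2018 — timely.
Step 5: 85 days after 25 March 2018 (when the environmental checklist is filed) is 18 June 2018; done 17 June 2018 — timely.
Step 6: the window is 15–29 days after 22 June 2018 (end of the 5-day hold period, which began when the traffic study is submitted on 17 June 2018), so 7 July 2018 through 21 July 2018; done 19 July 2018, which is between those dates.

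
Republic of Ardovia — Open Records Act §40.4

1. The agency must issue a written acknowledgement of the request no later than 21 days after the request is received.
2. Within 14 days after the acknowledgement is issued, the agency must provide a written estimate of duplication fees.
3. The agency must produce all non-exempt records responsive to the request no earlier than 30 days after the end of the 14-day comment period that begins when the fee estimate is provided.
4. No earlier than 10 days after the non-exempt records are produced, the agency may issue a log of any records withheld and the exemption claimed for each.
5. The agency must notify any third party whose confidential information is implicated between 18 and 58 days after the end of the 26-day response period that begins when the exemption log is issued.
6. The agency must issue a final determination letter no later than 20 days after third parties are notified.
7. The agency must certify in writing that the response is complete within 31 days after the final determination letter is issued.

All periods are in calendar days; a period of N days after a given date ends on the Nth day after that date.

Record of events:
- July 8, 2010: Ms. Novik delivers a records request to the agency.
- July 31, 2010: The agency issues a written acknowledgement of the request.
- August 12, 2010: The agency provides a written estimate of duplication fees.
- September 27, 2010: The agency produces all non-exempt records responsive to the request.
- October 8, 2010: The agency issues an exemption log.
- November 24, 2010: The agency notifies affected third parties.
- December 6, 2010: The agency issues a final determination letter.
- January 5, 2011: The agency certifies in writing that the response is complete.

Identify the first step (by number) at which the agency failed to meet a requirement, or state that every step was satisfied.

Step 1 — counting 21 days from July 8, 2010 (when the request is received) gives a deadline of July 29, 2010; July 31, 2010 misses that deadline by 2 days.
The analysis stops there.

Step 1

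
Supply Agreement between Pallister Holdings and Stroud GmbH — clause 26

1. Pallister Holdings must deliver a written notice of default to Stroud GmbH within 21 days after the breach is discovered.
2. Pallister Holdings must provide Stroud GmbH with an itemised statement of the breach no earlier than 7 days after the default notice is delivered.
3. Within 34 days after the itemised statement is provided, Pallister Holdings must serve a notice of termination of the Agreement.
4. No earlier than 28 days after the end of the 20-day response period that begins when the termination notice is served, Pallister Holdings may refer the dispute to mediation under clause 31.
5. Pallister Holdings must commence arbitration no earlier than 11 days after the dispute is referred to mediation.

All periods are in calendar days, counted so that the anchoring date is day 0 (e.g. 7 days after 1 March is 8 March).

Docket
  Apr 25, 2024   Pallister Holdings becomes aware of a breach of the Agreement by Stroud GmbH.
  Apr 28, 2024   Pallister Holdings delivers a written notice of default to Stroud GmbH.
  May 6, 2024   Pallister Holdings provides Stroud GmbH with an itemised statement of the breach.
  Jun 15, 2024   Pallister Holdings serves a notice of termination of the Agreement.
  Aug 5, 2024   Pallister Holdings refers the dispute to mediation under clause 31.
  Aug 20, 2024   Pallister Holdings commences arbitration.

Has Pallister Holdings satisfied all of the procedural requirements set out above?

Step 1 — counting 21 days from Apr 25, 2024 (when the breach is discovered) gives a deadline of May 16, 2024; done Apr 28, 2024 — timely.
Step 2 — must wait 7 days from Apr 28, 2024 (when the default notice is delivered), so not before May 5, 2024; done May 6, 2024 — permitted.
Step 3 — counting 34 days from May 6, 2024 (when the itemised statement is provided) gives a deadline of Jun 9, 2024; done Jun 15, 2024 — 6 days late.

No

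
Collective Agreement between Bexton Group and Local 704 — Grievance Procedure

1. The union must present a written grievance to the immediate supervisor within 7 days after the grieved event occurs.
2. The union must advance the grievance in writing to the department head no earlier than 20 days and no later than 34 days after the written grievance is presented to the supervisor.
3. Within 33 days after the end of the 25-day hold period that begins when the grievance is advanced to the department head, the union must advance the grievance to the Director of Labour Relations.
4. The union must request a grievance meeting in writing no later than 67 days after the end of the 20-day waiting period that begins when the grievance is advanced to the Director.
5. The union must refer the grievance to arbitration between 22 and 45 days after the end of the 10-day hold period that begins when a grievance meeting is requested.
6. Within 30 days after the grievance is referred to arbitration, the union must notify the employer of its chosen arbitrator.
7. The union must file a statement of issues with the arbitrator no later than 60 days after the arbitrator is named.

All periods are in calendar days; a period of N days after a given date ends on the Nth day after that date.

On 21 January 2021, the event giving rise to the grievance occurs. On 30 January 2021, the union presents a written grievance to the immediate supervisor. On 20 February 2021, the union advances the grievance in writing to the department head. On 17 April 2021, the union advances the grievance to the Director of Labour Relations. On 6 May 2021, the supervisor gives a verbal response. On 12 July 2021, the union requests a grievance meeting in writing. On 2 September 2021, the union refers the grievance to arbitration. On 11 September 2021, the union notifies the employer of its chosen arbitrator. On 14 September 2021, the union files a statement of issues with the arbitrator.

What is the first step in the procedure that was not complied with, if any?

Step 1: 7 days after 21 January 2021 (when the grieved event occurs) is 28 January 2021; 30 January 2021 misses that deadline by 2 days.

Step 1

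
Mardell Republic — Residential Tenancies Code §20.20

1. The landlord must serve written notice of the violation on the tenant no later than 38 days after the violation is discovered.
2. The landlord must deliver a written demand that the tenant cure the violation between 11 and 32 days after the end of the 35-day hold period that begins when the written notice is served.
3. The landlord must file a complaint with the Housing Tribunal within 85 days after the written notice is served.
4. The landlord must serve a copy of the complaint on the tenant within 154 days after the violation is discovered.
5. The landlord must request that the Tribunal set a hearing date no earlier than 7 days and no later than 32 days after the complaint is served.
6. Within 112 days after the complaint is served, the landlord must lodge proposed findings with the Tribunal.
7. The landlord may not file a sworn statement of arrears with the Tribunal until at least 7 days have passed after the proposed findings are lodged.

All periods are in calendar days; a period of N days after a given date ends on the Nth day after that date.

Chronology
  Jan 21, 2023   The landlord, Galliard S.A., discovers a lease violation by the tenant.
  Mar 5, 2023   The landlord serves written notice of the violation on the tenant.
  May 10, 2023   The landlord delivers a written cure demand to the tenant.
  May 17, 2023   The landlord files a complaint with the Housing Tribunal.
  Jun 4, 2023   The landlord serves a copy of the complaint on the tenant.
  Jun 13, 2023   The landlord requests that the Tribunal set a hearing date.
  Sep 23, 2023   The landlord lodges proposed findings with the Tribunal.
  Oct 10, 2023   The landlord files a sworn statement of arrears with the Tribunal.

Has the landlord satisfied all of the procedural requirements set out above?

No

(1) due by Jan 21, 2023 + 38 days = Feb 28, 2023; not done until Mar 5, 2023, 5 days after the deadline.
That is the first point of non-compliance.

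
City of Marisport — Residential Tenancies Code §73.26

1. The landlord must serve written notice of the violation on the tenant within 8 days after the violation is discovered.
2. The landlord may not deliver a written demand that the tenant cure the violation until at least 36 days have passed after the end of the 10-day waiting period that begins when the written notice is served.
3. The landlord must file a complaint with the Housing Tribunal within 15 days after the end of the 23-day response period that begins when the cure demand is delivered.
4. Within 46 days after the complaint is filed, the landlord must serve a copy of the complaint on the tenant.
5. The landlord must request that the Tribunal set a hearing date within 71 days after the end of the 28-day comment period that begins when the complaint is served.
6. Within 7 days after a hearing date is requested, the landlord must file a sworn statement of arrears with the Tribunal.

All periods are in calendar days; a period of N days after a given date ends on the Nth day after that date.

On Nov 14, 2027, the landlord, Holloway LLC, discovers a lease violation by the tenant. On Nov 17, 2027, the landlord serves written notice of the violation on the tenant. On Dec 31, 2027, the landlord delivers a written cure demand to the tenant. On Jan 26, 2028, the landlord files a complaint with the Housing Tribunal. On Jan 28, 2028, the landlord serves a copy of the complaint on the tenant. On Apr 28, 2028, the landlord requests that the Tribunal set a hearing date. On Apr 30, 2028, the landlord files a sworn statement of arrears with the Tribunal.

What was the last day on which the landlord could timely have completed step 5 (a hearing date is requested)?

May 6, 2028

The complaint is served on Jan 28, 2028; the 28-day comment period therefore ends Feb 25, 2028, and step 5 runs from that date. 71 days after Feb 25, 2028 is May 6, 2028.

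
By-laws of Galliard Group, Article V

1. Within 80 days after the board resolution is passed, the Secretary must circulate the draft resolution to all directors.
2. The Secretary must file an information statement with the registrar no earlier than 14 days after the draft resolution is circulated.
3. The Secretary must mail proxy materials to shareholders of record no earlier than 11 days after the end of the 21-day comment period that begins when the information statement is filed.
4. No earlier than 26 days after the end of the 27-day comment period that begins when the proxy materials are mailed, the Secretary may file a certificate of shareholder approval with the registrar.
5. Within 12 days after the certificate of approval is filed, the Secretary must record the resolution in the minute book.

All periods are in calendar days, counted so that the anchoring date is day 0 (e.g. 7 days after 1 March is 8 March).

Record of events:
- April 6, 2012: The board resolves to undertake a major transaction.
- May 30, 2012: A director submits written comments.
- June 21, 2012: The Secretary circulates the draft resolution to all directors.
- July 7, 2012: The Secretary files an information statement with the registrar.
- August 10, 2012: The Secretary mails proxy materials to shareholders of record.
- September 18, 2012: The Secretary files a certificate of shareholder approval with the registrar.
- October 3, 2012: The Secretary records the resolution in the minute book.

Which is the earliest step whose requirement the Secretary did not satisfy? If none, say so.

Step 4

(1) due by April 6, 2012 + 80 days = June 25, 2012; done June 21, 2012 — timely.
(2) permitted from June 21, 2012 + 14 days = July 5, 2012 onward; done July 7, 2012 — permitted.
(3) permitted from July 28, 2012 + 11 days = August 8, 2012 onward; August 10, 2012 is on or after that date.
(4) permitted from September 6, 2012 + 26 days = October 2, 2012 onward; acted on September 18, 2012, 14 days prematurely.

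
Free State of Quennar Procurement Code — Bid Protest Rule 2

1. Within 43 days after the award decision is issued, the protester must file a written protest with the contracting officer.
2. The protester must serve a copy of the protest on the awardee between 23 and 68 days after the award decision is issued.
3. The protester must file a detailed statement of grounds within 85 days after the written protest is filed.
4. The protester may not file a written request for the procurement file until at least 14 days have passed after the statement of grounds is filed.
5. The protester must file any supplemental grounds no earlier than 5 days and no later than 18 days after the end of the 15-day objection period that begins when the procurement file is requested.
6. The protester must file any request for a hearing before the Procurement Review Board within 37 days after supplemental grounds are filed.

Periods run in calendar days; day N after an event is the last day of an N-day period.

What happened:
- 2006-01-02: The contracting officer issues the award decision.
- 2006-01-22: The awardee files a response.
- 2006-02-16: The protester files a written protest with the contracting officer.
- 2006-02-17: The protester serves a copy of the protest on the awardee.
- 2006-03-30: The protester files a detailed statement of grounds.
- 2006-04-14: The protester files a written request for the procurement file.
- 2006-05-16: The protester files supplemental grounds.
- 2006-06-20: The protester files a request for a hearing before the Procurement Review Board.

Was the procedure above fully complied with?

(1) due by 2006-01-02 + 43 days = 2006-02-14; done 2006-02-16 — 2 days late.
No need to go further; step 1 was not satisfied.

No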